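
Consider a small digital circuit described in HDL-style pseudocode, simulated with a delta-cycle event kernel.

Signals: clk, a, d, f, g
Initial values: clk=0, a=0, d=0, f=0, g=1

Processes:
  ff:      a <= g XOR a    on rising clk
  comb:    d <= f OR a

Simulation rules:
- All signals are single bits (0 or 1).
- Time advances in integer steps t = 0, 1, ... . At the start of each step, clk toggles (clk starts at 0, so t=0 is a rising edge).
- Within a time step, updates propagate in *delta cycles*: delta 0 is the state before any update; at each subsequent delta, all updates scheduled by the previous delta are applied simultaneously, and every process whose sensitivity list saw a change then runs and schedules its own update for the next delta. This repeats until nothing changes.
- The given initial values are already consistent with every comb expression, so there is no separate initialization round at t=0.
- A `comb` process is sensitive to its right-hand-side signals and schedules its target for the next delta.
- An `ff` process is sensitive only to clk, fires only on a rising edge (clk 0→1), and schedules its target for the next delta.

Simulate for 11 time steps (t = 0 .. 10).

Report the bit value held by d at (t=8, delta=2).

[bits: f,a,clk,g,d]
t=0: Δ0=00010 Δ1=00110 Δ2=01110 Δ3=01111 | 3Δ
t=1: Δ0=01111 Δ1=01011 | 1Δ
t=2: Δ0=01011 Δ1=01111 Δ2=00111 Δ3=00110 | 3Δ
t=3: Δ0=00110 Δ1=00010 | 1Δ
t=4: Δ0=00010 Δ1=00110 Δ2=01110 Δ3=01111 | 3Δ
t=5: Δ0=01111 Δ1=01011 | 1Δ
t=6: Δ0=01011 Δ1=01111 Δ2=00111 Δ3=00110 | 3Δ
t=7: Δ0=00110 Δ1=00010 | 1Δ
t=8: Δ0=00010 Δ1=00110 Δ2=01110 Δ3=01111 | 3Δ
t=9: Δ0=01111 Δ1=01011 | 1Δ
t=10: Δ0=01011 Δ1=01111 Δ2=00111 Δ3=00110 | 3Δ

0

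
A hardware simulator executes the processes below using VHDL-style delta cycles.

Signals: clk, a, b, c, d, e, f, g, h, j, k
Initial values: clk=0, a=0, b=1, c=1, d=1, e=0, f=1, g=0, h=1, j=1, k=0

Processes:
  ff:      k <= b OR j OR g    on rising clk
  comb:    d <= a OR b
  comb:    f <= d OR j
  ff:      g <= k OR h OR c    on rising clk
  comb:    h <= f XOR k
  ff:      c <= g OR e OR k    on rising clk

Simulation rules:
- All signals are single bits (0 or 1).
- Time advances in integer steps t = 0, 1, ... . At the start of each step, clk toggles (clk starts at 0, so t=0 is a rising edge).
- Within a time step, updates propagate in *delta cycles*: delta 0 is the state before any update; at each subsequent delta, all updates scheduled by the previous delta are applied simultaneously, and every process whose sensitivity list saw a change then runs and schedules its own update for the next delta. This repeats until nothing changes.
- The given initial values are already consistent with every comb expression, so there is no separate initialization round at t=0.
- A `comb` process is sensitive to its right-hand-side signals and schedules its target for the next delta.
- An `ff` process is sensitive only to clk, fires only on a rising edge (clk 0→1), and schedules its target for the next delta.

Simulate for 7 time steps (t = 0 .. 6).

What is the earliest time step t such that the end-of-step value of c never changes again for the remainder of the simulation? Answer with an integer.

t0.Δ0 g=0 c=1 clk=0 k=0 d=1 j=1 e=0 a=0 b=1 h=1 f=1
t0.Δ1 g=0 c=1 clk=1 k=0 d=1 j=1 e=0 a=0 b=1 h=1 f=1
t0.Δ2 g=1 c=0 clk=1 k=1 d=1 j=1 e=0 a=0 b=1 h=1 f=1
t0.Δ3 g=1 c=0 clk=1 k=1 d=1 j=1 e=0 a=0 b=1 h=0 f=1
t1.Δ0 g=1 c=0 clk=1 k=1 d=1 j=1 e=0 a=0 b=1 h=0 f=1
t1.Δ1 g=1 c=0 clk=0 k=1 d=1 j=1 e=0 a=0 b=1 h=0 f=1
t2.Δ0 g=1 c=0 clk=0 k=1 d=1 j=1 e=0 a=0 b=1 h=0 f=1
t2.Δ1 g=1 c=0 clk=1 k=1 d=1 j=1 e=0 a=0 b=1 h=0 f=1
t2.Δ2 g=1 c=1 clk=1 k=1 d=1 j=1 e=0 a=0 b=1 h=0 f=1
t3.Δ0 g=1 c=1 clk=1 k=1 d=1 j=1 e=0 a=0 b=1 h=0 f=1
t3.Δ1 g=1 c=1 clk=0 k=1 d=1 j=1 e=0 a=0 b=1 h=0 f=1
t4.Δ0 g=1 c=1 clk=0 k=1 d=1 j=1 e=0 a=0 b=1 h=0 f=1
t4.Δ1 g=1 c=1 clk=1 k=1 d=1 j=1 e=0 a=0 b=1 h=0 f=1
t5.Δ0 g=1 c=1 clk=1 k=1 d=1 j=1 e=0 a=0 b=1 h=0 f=1
t5.Δ1 g=1 c=1 clk=0 k=1 d=1 j=1 e=0 a=0 b=1 h=0 f=1
t6.Δ0 g=1 c=1 clk=0 k=1 d=1 j=1 e=0 a=0 b=1 h=0 f=1
t6.Δ1 g=1 c=1 clk=1 k=1 d=1 j=1 e=0 a=0 b=1 h=0 f=1

2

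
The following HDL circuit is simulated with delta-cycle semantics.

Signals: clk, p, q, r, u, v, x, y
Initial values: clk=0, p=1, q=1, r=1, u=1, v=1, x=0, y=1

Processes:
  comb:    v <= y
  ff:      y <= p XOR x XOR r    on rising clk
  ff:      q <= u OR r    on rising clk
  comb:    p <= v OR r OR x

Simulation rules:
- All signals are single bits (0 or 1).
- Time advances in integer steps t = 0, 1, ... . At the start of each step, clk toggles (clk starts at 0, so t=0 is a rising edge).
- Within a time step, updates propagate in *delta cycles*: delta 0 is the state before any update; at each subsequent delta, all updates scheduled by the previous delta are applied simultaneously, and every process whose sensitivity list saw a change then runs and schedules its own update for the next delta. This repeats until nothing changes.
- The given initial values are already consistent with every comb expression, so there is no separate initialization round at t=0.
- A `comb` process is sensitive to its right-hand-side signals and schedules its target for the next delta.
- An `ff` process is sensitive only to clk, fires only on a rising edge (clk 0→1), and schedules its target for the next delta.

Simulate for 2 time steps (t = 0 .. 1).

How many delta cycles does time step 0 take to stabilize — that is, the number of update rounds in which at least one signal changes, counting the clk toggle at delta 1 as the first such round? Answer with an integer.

3

t0.Δ0 x=0 clk=0 q=1 y=1 p=1 v=1 r=1 u=1
t0.Δ1 x=0 clk=1 q=1 y=1 p=1 v=1 r=1 u=1
t0.Δ2 x=0 clk=1 q=1 y=0 p=1 v=1 r=1 u=1
t0.Δ3 x=0 clk=1 q=1 y=0 p=1 v=0 r=1 u=1
t1.Δ0 x=0 clk=1 q=1 y=0 p=1 v=0 r=1 u=1
t1.Δ1 x=0 clk=0 q=1 y=0 p=1 v=0 r=1 u=1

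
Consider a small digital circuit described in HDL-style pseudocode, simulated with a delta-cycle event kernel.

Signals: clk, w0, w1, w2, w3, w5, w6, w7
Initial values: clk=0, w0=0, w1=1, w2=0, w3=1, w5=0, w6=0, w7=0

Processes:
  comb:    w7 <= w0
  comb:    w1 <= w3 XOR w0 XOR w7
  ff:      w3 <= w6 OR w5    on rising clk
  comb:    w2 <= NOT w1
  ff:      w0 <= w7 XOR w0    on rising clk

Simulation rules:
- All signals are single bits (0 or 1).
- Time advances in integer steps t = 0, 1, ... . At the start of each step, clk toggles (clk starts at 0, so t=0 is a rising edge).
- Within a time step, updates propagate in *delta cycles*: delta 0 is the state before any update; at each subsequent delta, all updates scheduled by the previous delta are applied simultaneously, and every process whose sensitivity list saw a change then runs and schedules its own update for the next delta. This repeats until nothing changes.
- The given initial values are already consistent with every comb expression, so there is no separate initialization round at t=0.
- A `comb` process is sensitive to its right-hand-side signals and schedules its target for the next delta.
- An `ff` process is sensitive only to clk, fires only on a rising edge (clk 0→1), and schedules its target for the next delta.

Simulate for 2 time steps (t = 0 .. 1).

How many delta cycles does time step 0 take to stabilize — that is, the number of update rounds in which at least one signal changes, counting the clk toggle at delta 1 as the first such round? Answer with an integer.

t=0 Δ0: w1=1 w7=0 w3=1 w2=0 w5=0 clk=0 w6=0 w0=0
  Δ1: clk:0→1
  Δ2: w3:1→0
  Δ3: w1:1→0
  Δ4: w2:0→1
  (4Δ to stable)
t=1 Δ0: w1=0 w7=0 w3=0 w2=1 w5=0 clk=1 w6=0 w0=0
  Δ1: clk:1→0
  (1Δ to stable)

4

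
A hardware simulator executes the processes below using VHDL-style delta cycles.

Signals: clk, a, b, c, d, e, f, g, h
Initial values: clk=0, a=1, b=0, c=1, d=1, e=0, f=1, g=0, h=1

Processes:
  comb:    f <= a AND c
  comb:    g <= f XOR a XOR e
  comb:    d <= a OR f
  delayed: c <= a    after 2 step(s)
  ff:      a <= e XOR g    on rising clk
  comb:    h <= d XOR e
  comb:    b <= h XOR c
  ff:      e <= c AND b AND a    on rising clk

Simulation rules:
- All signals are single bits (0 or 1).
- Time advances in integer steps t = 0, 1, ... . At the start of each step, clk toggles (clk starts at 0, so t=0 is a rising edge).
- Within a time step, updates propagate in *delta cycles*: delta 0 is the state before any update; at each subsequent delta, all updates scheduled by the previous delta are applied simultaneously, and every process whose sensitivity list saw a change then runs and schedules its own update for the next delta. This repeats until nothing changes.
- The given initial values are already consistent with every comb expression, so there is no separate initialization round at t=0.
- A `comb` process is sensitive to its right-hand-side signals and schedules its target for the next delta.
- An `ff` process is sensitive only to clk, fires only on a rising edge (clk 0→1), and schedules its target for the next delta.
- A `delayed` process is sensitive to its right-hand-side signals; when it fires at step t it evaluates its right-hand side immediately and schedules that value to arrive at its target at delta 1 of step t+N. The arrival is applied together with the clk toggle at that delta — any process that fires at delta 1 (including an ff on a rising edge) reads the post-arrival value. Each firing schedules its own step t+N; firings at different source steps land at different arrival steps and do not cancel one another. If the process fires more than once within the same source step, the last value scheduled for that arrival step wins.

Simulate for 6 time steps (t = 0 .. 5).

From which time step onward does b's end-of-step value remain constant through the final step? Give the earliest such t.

t=0 Δ0: e=0 b=0 d=1 g=0 c=1 a=1 clk=0 f=1 h=1
  Δ1: clk:0→1
  Δ2: a:1→0
  Δ3: g:0→1, f:1→0
  Δ4: d:1→0, g:1→0
  Δ5: h:1→0
  Δ6: b:0→1
  (6Δ to stable)
t=1 Δ0: e=0 b=1 d=0 g=0 c=1 a=0 clk=1 f=0 h=0
  Δ1: clk:1→0
  (1Δ to stable)
t=2 Δ0: e=0 b=1 d=0 g=0 c=1 a=0 clk=0 f=0 h=0
  Δ1: c:1→0, clk:0→1
  Δ2: b:1→0
  (2Δ to stable)
t=3 Δ0: e=0 b=0 d=0 g=0 c=0 a=0 clk=1 f=0 h=0
  Δ1: clk:1→0
  (1Δ to stable)
t=4 Δ0: e=0 b=0 d=0 g=0 c=0 a=0 clk=0 f=0 h=0
  Δ1: clk:0→1
  (1Δ to stable)
t=5 Δ0: e=0 b=0 d=0 g=0 c=0 a=0 clk=1 f=0 h=0
  Δ1: clk:1→0
  (1Δ to stable)

2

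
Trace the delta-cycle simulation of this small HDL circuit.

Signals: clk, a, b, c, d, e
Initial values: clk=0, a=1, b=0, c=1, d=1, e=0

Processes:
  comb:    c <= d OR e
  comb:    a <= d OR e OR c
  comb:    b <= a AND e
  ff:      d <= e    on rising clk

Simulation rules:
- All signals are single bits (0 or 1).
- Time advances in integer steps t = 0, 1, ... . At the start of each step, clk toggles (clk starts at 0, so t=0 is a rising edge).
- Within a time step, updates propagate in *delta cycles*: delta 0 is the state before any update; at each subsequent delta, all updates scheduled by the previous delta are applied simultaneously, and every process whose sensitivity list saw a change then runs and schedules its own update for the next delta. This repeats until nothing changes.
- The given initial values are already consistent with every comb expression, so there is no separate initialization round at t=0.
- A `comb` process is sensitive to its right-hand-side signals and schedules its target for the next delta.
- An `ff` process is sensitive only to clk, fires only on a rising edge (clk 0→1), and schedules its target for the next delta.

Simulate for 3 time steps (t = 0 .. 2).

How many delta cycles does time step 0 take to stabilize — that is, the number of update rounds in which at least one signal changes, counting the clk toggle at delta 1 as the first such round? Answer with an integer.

4

[bits: e,c,clk,b,d,a]
t=0: Δ0=010011 Δ1=011011 Δ2=011001 Δ3=001001 Δ4=001000 | 4Δ
t=1: Δ0=001000 Δ1=000000 | 1Δ
t=2: Δ0=000000 Δ1=001000 | 1Δ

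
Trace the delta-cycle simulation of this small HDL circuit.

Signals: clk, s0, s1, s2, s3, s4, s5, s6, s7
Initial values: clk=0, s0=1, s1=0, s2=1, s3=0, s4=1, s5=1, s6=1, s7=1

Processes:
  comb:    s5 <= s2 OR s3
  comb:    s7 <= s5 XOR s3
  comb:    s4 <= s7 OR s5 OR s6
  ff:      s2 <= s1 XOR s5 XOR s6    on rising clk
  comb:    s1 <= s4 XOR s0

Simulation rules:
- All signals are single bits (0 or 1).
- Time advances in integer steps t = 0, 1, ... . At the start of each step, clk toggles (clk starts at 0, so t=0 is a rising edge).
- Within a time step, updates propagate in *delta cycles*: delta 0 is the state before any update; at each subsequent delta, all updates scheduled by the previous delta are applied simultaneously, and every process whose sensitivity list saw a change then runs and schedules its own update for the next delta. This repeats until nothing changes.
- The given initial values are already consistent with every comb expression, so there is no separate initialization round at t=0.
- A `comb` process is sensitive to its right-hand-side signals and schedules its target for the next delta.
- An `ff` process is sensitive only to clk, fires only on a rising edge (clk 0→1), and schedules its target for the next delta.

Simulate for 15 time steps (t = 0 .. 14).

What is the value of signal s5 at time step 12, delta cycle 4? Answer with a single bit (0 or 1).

[bits: s4,s2,clk,s1,s3,s6,s5,s7,s0]
t=0: Δ0=110001111 Δ1=111001111 Δ2=101001111 Δ3=101001011 Δ4=101001001 | 4Δ
t=1: Δ0=101001001 Δ1=100001001 | 1Δ
t=2: Δ0=100001001 Δ1=101001001 Δ2=111001001 Δ3=111001101 Δ4=111001111 | 4Δ
t=3: Δ0=111001111 Δ1=110001111 | 1Δ
t=4: Δ0=110001111 Δ1=111001111 Δ2=101001111 Δ3=101001011 Δ4=101001001 | 4Δ
t=5: Δ0=101001001 Δ1=100001001 | 1Δ
t=6: Δ0=100001001 Δ1=101001001 Δ2=111001001 Δ3=111001101 Δ4=111001111 | 4Δ
t=7: Δ0=111001111 Δ1=110001111 | 1Δ
t=8: Δ0=110001111 Δ1=111001111 Δ2=101001111 Δ3=101001011 Δ4=101001001 | 4Δ
t=9: Δ0=101001001 Δ1=100001001 | 1Δ
t=10: Δ0=100001001 Δ1=101001001 Δ2=111001001 Δ3=111001101 Δ4=111001111 | 4Δ
t=11: Δ0=111001111 Δ1=110001111 | 1Δ
t=12: Δ0=110001111 Δ1=111001111 Δ2=101001111 Δ3=101001011 Δ4=101001001 | 4Δ
t=13: Δ0=101001001 Δ1=100001001 | 1Δ
t=14: Δ0=100001001 Δ1=101001001 Δ2=111001001 Δ3=111001101 Δ4=111001111 | 4Δ

0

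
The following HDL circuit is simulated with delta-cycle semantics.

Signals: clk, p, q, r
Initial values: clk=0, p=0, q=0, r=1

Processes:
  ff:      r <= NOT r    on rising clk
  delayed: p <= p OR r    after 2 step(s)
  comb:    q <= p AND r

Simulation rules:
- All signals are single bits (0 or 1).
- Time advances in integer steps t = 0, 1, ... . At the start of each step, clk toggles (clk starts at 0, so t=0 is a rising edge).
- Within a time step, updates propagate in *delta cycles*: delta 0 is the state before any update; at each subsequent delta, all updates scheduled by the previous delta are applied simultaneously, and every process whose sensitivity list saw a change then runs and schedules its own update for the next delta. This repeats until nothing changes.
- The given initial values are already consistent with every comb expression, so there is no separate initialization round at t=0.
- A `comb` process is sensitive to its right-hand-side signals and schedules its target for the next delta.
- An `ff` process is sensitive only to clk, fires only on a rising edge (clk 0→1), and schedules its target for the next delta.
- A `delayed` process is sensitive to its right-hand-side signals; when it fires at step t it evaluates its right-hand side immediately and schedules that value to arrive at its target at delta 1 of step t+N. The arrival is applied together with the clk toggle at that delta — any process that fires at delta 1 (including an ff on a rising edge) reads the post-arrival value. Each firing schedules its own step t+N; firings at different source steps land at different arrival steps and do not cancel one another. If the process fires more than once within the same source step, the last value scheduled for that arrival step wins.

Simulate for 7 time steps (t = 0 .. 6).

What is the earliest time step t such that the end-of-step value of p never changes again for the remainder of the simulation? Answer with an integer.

t=0 Δ0: r=1 p=0 q=0 clk=0
  Δ1: clk:0→1
  Δ2: r:1→0
  (2Δ to stable)
t=1 Δ0: r=0 p=0 q=0 clk=1
  Δ1: clk:1→0
  (1Δ to stable)
t=2 Δ0: r=0 p=0 q=0 clk=0
  Δ1: clk:0→1
  Δ2: r:0→1
  (2Δ to stable)
t=3 Δ0: r=1 p=0 q=0 clk=1
  Δ1: clk:1→0
  (1Δ to stable)
t=4 Δ0: r=1 p=0 q=0 clk=0
  Δ1: p:0→1, clk:0→1
  Δ2: r:1→0, q:0→1
  Δ3: q:1→0
  (3Δ to stable)
t=5 Δ0: r=0 p=1 q=0 clk=1
  Δ1: clk:1→0
  (1Δ to stable)
t=6 Δ0: r=0 p=1 q=0 clk=0
  Δ1: clk:0→1
  Δ2: r:0→1
  Δ3: q:0→1
  (3Δ to stable)

4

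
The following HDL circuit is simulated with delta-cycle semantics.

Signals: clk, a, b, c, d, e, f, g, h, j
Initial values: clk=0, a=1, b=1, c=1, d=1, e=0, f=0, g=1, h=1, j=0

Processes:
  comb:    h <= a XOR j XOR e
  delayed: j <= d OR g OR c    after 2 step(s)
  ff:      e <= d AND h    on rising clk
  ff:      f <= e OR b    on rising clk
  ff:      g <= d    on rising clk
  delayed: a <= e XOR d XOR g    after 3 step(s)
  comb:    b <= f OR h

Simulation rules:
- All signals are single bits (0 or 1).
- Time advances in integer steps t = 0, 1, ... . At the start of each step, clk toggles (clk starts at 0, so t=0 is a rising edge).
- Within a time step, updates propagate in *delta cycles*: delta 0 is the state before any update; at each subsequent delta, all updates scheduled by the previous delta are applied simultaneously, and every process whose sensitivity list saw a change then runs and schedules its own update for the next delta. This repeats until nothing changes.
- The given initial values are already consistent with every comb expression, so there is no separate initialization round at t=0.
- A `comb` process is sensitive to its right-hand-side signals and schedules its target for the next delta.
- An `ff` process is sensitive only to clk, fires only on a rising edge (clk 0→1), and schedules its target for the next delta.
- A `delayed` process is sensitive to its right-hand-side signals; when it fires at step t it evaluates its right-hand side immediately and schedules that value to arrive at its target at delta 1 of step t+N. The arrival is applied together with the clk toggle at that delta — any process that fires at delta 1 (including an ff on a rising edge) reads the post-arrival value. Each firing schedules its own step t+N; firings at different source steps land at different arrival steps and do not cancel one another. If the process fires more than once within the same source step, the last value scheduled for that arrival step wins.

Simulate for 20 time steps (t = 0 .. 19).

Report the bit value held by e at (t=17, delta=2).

1

t=0 Δ0: h=1 g=1 d=1 b=1 f=0 c=1 e=0 j=0 clk=0 a=1
  Δ1: clk:0→1
  Δ2: f:0→1, e:0→1
  Δ3: h:1→0
  (3Δ to stable)
t=1 Δ0: h=0 g=1 d=1 b=1 f=1 c=1 e=1 j=0 clk=1 a=1
  Δ1: clk:1→0
  (1Δ to stable)
t=2 Δ0: h=0 g=1 d=1 b=1 f=1 c=1 e=1 j=0 clk=0 a=1
  Δ1: clk:0→1
  Δ2: e:1→0
  Δ3: h:0→1
  (3Δ to stable)
t=3 Δ0: h=1 g=1 d=1 b=1 f=1 c=1 e=0 j=0 clk=1 a=1
  Δ1: clk:1→0
  (1Δ to stable)
t=4 Δ0: h=1 g=1 d=1 b=1 f=1 c=1 e=0 j=0 clk=0 a=1
  Δ1: clk:0→1
  Δ2: e:0→1
  Δ3: h:1→0
  (3Δ to stable)
t=5 Δ0: h=0 g=1 d=1 b=1 f=1 c=1 e=1 j=0 clk=1 a=1
  Δ1: clk:1→0, a:1→0
  Δ2: h:0→1
  (2Δ to stable)
t=6 Δ0: h=1 g=1 d=1 b=1 f=1 c=1 e=1 j=0 clk=0 a=0
  Δ1: clk:0→1
  (1Δ to stable)
t=7 Δ0: h=1 g=1 d=1 b=1 f=1 c=1 e=1 j=0 clk=1 a=0
  Δ1: clk:1→0, a:0→1
  Δ2: h:1→0
  (2Δ to stable)
t=8 Δ0: h=0 g=1 d=1 b=1 f=1 c=1 e=1 j=0 clk=0 a=1
  Δ1: clk:0→1
  Δ2: e:1→0
  Δ3: h:0→1
  (3Δ to stable)
t=9 Δ0: h=1 g=1 d=1 b=1 f=1 c=1 e=0 j=0 clk=1 a=1
  Δ1: clk:1→0
  (1Δ to stable)
t=10 Δ0: h=1 g=1 d=1 b=1 f=1 c=1 e=0 j=0 clk=0 a=1
  Δ1: clk:0→1
  Δ2: e:0→1
  Δ3: h:1→0
  (3Δ to stable)
t=11 Δ0: h=0 g=1 d=1 b=1 f=1 c=1 e=1 j=0 clk=1 a=1
  Δ1: clk:1→0, a:1→0
  Δ2: h:0→1
  (2Δ to stable)
t=12 Δ0: h=1 g=1 d=1 b=1 f=1 c=1 e=1 j=0 clk=0 a=0
  Δ1: clk:0→1
  (1Δ to stable)
t=13 Δ0: h=1 g=1 d=1 b=1 f=1 c=1 e=1 j=0 clk=1 a=0
  Δ1: clk:1→0, a:0→1
  Δ2: h:1→0
  (2Δ to stable)
t=14 Δ0: h=0 g=1 d=1 b=1 f=1 c=1 e=1 j=0 clk=0 a=1
  Δ1: clk:0→1
  Δ2: e:1→0
  Δ3: h:0→1
  (3Δ to stable)
t=15 Δ0: h=1 g=1 d=1 b=1 f=1 c=1 e=0 j=0 clk=1 a=1
  Δ1: clk:1→0
  (1Δ to stable)
t=16 Δ0: h=1 g=1 d=1 b=1 f=1 c=1 e=0 j=0 clk=0 a=1
  Δ1: clk:0→1
  Δ2: e:0→1
  Δ3: h:1→0
  (3Δ to stable)
t=17 Δ0: h=0 g=1 d=1 b=1 f=1 c=1 e=1 j=0 clk=1 a=1
  Δ1: clk:1→0, a:1→0
  Δ2: h:0→1
  (2Δ to stable)
t=18 Δ0: h=1 g=1 d=1 b=1 f=1 c=1 e=1 j=0 clk=0 a=0
  Δ1: clk:0→1
  (1Δ to stable)
t=19 Δ0: h=1 g=1 d=1 b=1 f=1 c=1 e=1 j=0 clk=1 a=0
  Δ1: clk:1→0, a:0→1
  Δ2: h:1→0
  (2Δ to stable)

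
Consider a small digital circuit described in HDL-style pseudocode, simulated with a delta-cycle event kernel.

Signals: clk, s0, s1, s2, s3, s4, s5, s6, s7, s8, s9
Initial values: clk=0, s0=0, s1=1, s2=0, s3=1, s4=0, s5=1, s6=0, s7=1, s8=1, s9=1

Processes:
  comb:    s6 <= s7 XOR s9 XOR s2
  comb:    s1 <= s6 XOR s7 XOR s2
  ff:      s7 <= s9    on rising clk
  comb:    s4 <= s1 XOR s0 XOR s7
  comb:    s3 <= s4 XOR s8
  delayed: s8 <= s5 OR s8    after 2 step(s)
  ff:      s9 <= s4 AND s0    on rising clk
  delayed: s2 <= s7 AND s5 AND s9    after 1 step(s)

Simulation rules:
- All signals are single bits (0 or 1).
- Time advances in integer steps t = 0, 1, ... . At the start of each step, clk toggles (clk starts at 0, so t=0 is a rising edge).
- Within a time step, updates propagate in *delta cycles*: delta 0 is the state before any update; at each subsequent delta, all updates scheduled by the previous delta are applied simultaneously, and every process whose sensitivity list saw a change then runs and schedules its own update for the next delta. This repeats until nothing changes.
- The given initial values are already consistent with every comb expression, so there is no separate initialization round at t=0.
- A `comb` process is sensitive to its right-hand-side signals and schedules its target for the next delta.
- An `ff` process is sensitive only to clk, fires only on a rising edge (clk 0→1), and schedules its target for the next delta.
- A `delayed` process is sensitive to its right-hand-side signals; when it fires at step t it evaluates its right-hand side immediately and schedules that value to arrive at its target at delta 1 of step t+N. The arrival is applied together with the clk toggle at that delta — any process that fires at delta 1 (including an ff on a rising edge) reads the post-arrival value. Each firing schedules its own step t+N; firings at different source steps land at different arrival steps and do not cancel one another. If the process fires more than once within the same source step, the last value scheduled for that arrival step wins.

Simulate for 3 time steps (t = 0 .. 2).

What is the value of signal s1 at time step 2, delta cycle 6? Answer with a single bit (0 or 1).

[bits: s6,s8,s5,s0,clk,s2,s1,s3,s7,s4,s9]
t=0: Δ0=01100011101 Δ1=01101011101 Δ2=01101011100 Δ3=11101011100 Δ4=11101001100 Δ5=11101001110 Δ6=11101000110 | 6Δ
t=1: Δ0=11101000110 Δ1=11100000110 | 1Δ
t=2: Δ0=11100000110 Δ1=11101000110 Δ2=11101000010 Δ3=01101010000 Δ4=01101001010 Δ5=01101000000 Δ6=01101001000 | 6Δ

0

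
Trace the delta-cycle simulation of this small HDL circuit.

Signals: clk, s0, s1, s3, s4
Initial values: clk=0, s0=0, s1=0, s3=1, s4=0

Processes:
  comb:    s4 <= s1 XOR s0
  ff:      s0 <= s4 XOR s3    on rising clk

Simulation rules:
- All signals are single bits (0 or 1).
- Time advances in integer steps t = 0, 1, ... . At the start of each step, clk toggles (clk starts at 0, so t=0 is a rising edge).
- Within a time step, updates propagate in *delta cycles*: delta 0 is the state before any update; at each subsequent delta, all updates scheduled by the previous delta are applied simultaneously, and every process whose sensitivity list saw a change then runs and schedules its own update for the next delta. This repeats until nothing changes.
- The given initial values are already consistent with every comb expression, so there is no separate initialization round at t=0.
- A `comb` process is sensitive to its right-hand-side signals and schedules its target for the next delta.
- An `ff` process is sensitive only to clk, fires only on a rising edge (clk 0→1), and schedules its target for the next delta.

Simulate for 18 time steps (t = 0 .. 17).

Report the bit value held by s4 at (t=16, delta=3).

1

[bits: s1,s0,s4,s3,clk]
t=0: Δ0=00010 Δ1=00011 Δ2=01011 Δ3=01111 | 3Δ
t=1: Δ0=01111 Δ1=01110 | 1Δ
t=2: Δ0=01110 Δ1=01111 Δ2=00111 Δ3=00011 | 3Δ
t=3: Δ0=00011 Δ1=00010 | 1Δ
t=4: Δ0=00010 Δ1=00011 Δ2=01011 Δ3=01111 | 3Δ
t=5: Δ0=01111 Δ1=01110 | 1Δ
t=6: Δ0=01110 Δ1=01111 Δ2=00111 Δ3=00011 | 3Δ
t=7: Δ0=00011 Δ1=00010 | 1Δ
t=8: Δ0=00010 Δ1=00011 Δ2=01011 Δ3=01111 | 3Δ
t=9: Δ0=01111 Δ1=01110 | 1Δ
t=10: Δ0=01110 Δ1=01111 Δ2=00111 Δ3=00011 | 3Δ
t=11: Δ0=00011 Δ1=00010 | 1Δ
t=12: Δ0=00010 Δ1=00011 Δ2=01011 Δ3=01111 | 3Δ
t=13: Δ0=01111 Δ1=01110 | 1Δ
t=14: Δ0=01110 Δ1=01111 Δ2=00111 Δ3=00011 | 3Δ
t=15: Δ0=00011 Δ1=00010 | 1Δ
t=16: Δ0=00010 Δ1=00011 Δ2=01011 Δ3=01111 | 3Δ
t=17: Δ0=01111 Δ1=01110 | 1Δ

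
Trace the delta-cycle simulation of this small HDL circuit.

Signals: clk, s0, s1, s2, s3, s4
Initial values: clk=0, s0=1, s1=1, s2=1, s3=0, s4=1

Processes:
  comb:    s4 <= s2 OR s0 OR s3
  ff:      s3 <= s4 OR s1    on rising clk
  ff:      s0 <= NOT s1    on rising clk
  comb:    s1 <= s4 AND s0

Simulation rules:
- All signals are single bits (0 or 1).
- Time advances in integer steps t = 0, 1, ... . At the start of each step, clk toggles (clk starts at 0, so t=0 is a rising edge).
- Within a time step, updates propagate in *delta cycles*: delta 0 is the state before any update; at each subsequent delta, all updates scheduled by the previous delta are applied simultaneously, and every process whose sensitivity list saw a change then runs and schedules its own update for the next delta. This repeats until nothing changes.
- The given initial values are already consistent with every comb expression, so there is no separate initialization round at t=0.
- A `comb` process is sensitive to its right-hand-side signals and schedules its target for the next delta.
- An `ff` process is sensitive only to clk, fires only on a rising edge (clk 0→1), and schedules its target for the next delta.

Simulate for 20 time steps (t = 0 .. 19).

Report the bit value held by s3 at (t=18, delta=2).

[bits: s1,s4,s0,clk,s3,s2]
t=0: Δ0=111001 Δ1=111101 Δ2=110111 Δ3=010111 | 3Δ
t=1: Δ0=010111 Δ1=010011 | 1Δ
t=2: Δ0=010011 Δ1=010111 Δ2=011111 Δ3=111111 | 3Δ
t=3: Δ0=111111 Δ1=111011 | 1Δ
t=4: Δ0=111011 Δ1=111111 Δ2=110111 Δ3=010111 | 3Δ
t=5: Δ0=010111 Δ1=010011 | 1Δ
t=6: Δ0=010011 Δ1=010111 Δ2=011111 Δ3=111111 | 3Δ
t=7: Δ0=111111 Δ1=111011 | 1Δ
t=8: Δ0=111011 Δ1=111111 Δ2=110111 Δ3=010111 | 3Δ
t=9: Δ0=010111 Δ1=010011 | 1Δ
t=10: Δ0=010011 Δ1=010111 Δ2=011111 Δ3=111111 | 3Δ
t=11: Δ0=111111 Δ1=111011 | 1Δ
t=12: Δ0=111011 Δ1=111111 Δ2=110111 Δ3=010111 | 3Δ
t=13: Δ0=010111 Δ1=010011 | 1Δ
t=14: Δ0=010011 Δ1=010111 Δ2=011111 Δ3=111111 | 3Δ
t=15: Δ0=111111 Δ1=111011 | 1Δ
t=16: Δ0=111011 Δ1=111111 Δ2=110111 Δ3=010111 | 3Δ
t=17: Δ0=010111 Δ1=010011 | 1Δ
t=18: Δ0=010011 Δ1=010111 Δ2=011111 Δ3=111111 | 3Δ
t=19: Δ0=111111 Δ1=111011 | 1Δ

1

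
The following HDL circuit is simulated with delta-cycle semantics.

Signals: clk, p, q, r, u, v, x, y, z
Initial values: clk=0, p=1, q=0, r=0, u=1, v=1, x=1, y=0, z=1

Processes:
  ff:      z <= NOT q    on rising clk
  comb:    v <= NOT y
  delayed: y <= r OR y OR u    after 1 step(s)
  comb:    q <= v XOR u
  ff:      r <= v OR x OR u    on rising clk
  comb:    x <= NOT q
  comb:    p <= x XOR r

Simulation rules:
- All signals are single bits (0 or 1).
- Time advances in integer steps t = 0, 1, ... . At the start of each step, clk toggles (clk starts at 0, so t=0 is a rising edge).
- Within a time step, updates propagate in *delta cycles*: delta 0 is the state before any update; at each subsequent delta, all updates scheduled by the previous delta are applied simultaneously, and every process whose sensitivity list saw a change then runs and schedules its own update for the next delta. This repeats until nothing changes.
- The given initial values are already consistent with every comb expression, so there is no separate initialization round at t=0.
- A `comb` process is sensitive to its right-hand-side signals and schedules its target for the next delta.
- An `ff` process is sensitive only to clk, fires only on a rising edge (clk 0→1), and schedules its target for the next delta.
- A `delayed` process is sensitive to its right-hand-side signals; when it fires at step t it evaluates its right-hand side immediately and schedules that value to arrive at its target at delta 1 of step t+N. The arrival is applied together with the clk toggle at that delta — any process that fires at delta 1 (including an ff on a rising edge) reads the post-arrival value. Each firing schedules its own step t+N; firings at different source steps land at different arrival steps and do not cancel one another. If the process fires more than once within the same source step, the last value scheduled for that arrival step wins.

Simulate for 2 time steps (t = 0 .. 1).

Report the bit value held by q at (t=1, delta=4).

1

t0.Δ0 y=0 r=0 v=1 clk=0 u=1 x=1 z=1 q=0 p=1
t0.Δ1 y=0 r=0 v=1 clk=1 u=1 x=1 z=1 q=0 p=1
t0.Δ2 y=0 r=1 v=1 clk=1 u=1 x=1 z=1 q=0 p=1
t0.Δ3 y=0 r=1 v=1 clk=1 u=1 x=1 z=1 q=0 p=0
t1.Δ0 y=0 r=1 v=1 clk=1 u=1 x=1 z=1 q=0 p=0
t1.Δ1 y=1 r=1 v=1 clk=0 u=1 x=1 z=1 q=0 p=0
t1.Δ2 y=1 r=1 v=0 clk=0 u=1 x=1 z=1 q=0 p=0
t1.Δ3 y=1 r=1 v=0 clk=0 u=1 x=1 z=1 q=1 p=0
t1.Δ4 y=1 r=1 v=0 clk=0 u=1 x=0 z=1 q=1 p=0
t1.Δ5 y=1 r=1 v=0 clk=0 u=1 x=0 z=1 q=1 p=1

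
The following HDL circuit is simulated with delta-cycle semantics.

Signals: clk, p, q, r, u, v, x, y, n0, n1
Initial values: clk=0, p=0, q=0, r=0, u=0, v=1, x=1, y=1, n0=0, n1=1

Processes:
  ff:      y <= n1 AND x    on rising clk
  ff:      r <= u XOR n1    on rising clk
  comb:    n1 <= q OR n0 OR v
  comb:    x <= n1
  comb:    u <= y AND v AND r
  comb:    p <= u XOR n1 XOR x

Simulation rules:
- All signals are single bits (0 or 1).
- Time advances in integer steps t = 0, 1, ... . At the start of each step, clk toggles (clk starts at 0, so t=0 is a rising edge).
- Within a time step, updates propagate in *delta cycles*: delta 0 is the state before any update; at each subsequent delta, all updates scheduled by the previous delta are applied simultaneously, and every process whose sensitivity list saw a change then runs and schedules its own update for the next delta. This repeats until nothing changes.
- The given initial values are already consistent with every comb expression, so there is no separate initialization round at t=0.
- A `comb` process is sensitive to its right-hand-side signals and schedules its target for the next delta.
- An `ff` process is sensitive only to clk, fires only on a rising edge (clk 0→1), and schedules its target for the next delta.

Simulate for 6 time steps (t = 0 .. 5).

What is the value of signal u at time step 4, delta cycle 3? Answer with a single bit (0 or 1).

t=0 Δ0: q=0 y=1 n0=0 v=1 clk=0 r=0 u=0 x=1 p=0 n1=1
  Δ1: clk:0→1
  Δ2: r:0→1
  Δ3: u:0→1
  Δ4: p:0→1
  (4Δ to stable)
t=1 Δ0: q=0 y=1 n0=0 v=1 clk=1 r=1 u=1 x=1 p=1 n1=1
  Δ1: clk:1→0
  (1Δ to stable)
t=2 Δ0: q=0 y=1 n0=0 v=1 clk=0 r=1 u=1 x=1 p=1 n1=1
  Δ1: clk:0→1
  Δ2: r:1→0
  Δ3: u:1→0
  Δ4: p:1→0
  (4Δ to stable)
t=3 Δ0: q=0 y=1 n0=0 v=1 clk=1 r=0 u=0 x=1 p=0 n1=1
  Δ1: clk:1→0
  (1Δ to stable)
t=4 Δ0: q=0 y=1 n0=0 v=1 clk=0 r=0 u=0 x=1 p=0 n1=1
  Δ1: clk:0→1
  Δ2: r:0→1
  Δ3: u:0→1
  Δ4: p:0→1
  (4Δ to stable)
t=5 Δ0: q=0 y=1 n0=0 v=1 clk=1 r=1 u=1 x=1 p=1 n1=1
  Δ1: clk:1→0
  (1Δ to stable)

1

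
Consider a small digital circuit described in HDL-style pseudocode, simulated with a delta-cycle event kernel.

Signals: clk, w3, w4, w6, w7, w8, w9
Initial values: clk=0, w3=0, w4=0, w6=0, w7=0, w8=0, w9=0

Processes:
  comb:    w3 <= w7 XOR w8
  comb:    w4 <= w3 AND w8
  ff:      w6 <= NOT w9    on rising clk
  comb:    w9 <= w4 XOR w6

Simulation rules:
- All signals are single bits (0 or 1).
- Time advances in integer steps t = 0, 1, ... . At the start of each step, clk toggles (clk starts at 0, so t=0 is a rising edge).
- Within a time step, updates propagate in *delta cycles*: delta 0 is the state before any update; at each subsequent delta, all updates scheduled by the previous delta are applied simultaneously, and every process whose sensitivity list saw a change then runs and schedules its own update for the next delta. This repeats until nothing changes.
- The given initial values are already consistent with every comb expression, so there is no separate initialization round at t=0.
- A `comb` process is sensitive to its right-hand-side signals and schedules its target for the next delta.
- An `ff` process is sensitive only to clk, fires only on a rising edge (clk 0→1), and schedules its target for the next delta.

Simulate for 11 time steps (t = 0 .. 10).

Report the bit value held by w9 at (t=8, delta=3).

1

t0.Δ0 w3=0 w8=0 w9=0 w4=0 w6=0 clk=0 w7=0
t0.Δ1 w3=0 w8=0 w9=0 w4=0 w6=0 clk=1 w7=0
t0.Δ2 w3=0 w8=0 w9=0 w4=0 w6=1 clk=1 w7=0
t0.Δ3 w3=0 w8=0 w9=1 w4=0 w6=1 clk=1 w7=0
t1.Δ0 w3=0 w8=0 w9=1 w4=0 w6=1 clk=1 w7=0
t1.Δ1 w3=0 w8=0 w9=1 w4=0 w6=1 clk=0 w7=0
t2.Δ0 w3=0 w8=0 w9=1 w4=0 w6=1 clk=0 w7=0
t2.Δ1 w3=0 w8=0 w9=1 w4=0 w6=1 clk=1 w7=0
t2.Δ2 w3=0 w8=0 w9=1 w4=0 w6=0 clk=1 w7=0
t2.Δ3 w3=0 w8=0 w9=0 w4=0 w6=0 clk=1 w7=0
t3.Δ0 w3=0 w8=0 w9=0 w4=0 w6=0 clk=1 w7=0
t3.Δ1 w3=0 w8=0 w9=0 w4=0 w6=0 clk=0 w7=0
t4.Δ0 w3=0 w8=0 w9=0 w4=0 w6=0 clk=0 w7=0
t4.Δ1 w3=0 w8=0 w9=0 w4=0 w6=0 clk=1 w7=0
t4.Δ2 w3=0 w8=0 w9=0 w4=0 w6=1 clk=1 w7=0
t4.Δ3 w3=0 w8=0 w9=1 w4=0 w6=1 clk=1 w7=0
t5.Δ0 w3=0 w8=0 w9=1 w4=0 w6=1 clk=1 w7=0
t5.Δ1 w3=0 w8=0 w9=1 w4=0 w6=1 clk=0 w7=0
t6.Δ0 w3=0 w8=0 w9=1 w4=0 w6=1 clk=0 w7=0
t6.Δ1 w3=0 w8=0 w9=1 w4=0 w6=1 clk=1 w7=0
t6.Δ2 w3=0 w8=0 w9=1 w4=0 w6=0 clk=1 w7=0
t6.Δ3 w3=0 w8=0 w9=0 w4=0 w6=0 clk=1 w7=0
t7.Δ0 w3=0 w8=0 w9=0 w4=0 w6=0 clk=1 w7=0
t7.Δ1 w3=0 w8=0 w9=0 w4=0 w6=0 clk=0 w7=0
t8.Δ0 w3=0 w8=0 w9=0 w4=0 w6=0 clk=0 w7=0
t8.Δ1 w3=0 w8=0 w9=0 w4=0 w6=0 clk=1 w7=0
t8.Δ2 w3=0 w8=0 w9=0 w4=0 w6=1 clk=1 w7=0
t8.Δ3 w3=0 w8=0 w9=1 w4=0 w6=1 clk=1 w7=0
t9.Δ0 w3=0 w8=0 w9=1 w4=0 w6=1 clk=1 w7=0
t9.Δ1 w3=0 w8=0 w9=1 w4=0 w6=1 clk=0 w7=0
t10.Δ0 w3=0 w8=0 w9=1 w4=0 w6=1 clk=0 w7=0
t10.Δ1 w3=0 w8=0 w9=1 w4=0 w6=1 clk=1 w7=0
t10.Δ2 w3=0 w8=0 w9=1 w4=0 w6=0 clk=1 w7=0
t10.Δ3 w3=0 w8=0 w9=0 w4=0 w6=0 clk=1 w7=0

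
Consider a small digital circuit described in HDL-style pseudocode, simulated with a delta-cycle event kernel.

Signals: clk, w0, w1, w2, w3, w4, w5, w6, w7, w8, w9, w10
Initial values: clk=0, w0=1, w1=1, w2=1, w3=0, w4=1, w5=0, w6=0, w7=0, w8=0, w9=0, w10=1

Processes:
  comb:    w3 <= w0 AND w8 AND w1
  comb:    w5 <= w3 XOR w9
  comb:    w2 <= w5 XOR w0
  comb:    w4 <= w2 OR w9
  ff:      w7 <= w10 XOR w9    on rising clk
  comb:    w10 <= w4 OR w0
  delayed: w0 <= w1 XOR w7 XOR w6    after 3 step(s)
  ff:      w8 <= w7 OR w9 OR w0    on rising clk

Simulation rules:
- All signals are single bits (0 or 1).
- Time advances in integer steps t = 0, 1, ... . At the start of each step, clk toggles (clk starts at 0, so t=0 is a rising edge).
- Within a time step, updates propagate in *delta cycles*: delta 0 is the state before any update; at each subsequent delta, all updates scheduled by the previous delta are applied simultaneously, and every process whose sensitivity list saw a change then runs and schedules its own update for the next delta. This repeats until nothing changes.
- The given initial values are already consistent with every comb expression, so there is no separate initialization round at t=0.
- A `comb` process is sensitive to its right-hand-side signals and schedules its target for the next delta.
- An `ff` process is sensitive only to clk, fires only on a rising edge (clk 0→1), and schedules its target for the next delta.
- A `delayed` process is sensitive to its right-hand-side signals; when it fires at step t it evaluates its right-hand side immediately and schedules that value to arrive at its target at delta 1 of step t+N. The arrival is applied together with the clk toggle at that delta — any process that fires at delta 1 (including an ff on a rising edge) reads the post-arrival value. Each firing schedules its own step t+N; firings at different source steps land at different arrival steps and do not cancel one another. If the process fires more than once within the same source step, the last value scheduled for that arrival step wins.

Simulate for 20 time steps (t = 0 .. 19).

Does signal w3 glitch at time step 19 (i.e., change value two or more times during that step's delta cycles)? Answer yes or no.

t=0 Δ0: w8=0 w5=0 w6=0 w4=1 w3=0 w7=0 w10=1 w0=1 w2=1 clk=0 w9=0 w1=1
  Δ1: clk:0→1
  Δ2: w8:0→1, w7:0→1
  Δ3: w3:0→1
  Δ4: w5:0→1
  Δ5: w2:1→0
  Δ6: w4:1→0
  (6Δ to stable)
t=1 Δ0: w8=1 w5=1 w6=0 w4=0 w3=1 w7=1 w10=1 w0=1 w2=0 clk=1 w9=0 w1=1
  Δ1: clk:1→0
  (1Δ to stable)
t=2 Δ0: w8=1 w5=1 w6=0 w4=0 w3=1 w7=1 w10=1 w0=1 w2=0 clk=0 w9=0 w1=1
  Δ1: clk:0→1
  (1Δ to stable)
t=3 Δ0: w8=1 w5=1 w6=0 w4=0 w3=1 w7=1 w10=1 w0=1 w2=0 clk=1 w9=0 w1=1
  Δ1: w0:1→0, clk:1→0
  Δ2: w3:1→0, w10:1→0, w2:0→1
  Δ3: w5:1→0, w4:0→1
  Δ4: w10:0→1, w2:1→0
  Δ5: w4:1→0
  Δ6: w10:1→0
  (6Δ to stable)
t=4 Δ0: w8=1 w5=0 w6=0 w4=0 w3=0 w7=1 w10=0 w0=0 w2=0 clk=0 w9=0 w1=1
  Δ1: clk:0→1
  Δ2: w7:1→0
  (2Δ to stable)
t=5 Δ0: w8=1 w5=0 w6=0 w4=0 w3=0 w7=0 w10=0 w0=0 w2=0 clk=1 w9=0 w1=1
  Δ1: clk:1→0
  (1Δ to stable)
t=6 Δ0: w8=1 w5=0 w6=0 w4=0 w3=0 w7=0 w10=0 w0=0 w2=0 clk=0 w9=0 w1=1
  Δ1: clk:0→1
  Δ2: w8:1→0
  (2Δ to stable)
t=7 Δ0: w8=0 w5=0 w6=0 w4=0 w3=0 w7=0 w10=0 w0=0 w2=0 clk=1 w9=0 w1=1
  Δ1: w0:0→1, clk:1→0
  Δ2: w10:0→1, w2:0→1
  Δ3: w4:0→1
  (3Δ to stable)
t=8 Δ0: w8=0 w5=0 w6=0 w4=1 w3=0 w7=0 w10=1 w0=1 w2=1 clk=0 w9=0 w1=1
  Δ1: clk:0→1
  Δ2: w8:0→1, w7:0→1
  Δ3: w3:0→1
  Δ4: w5:0→1
  Δ5: w2:1→0
  Δ6: w4:1→0
  (6Δ to stable)
t=9 Δ0: w8=1 w5=1 w6=0 w4=0 w3=1 w7=1 w10=1 w0=1 w2=0 clk=1 w9=0 w1=1
  Δ1: clk:1→0
  (1Δ to stable)
t=10 Δ0: w8=1 w5=1 w6=0 w4=0 w3=1 w7=1 w10=1 w0=1 w2=0 clk=0 w9=0 w1=1
  Δ1: clk:0→1
  (1Δ to stable)
t=11 Δ0: w8=1 w5=1 w6=0 w4=0 w3=1 w7=1 w10=1 w0=1 w2=0 clk=1 w9=0 w1=1
  Δ1: w0:1→0, clk:1→0
  Δ2: w3:1→0, w10:1→0, w2:0→1
  Δ3: w5:1→0, w4:0→1
  Δ4: w10:0→1, w2:1→0
  Δ5: w4:1→0
  Δ6: w10:1→0
  (6Δ to stable)
t=12 Δ0: w8=1 w5=0 w6=0 w4=0 w3=0 w7=1 w10=0 w0=0 w2=0 clk=0 w9=0 w1=1
  Δ1: clk:0→1
  Δ2: w7:1→0
  (2Δ to stable)
t=13 Δ0: w8=1 w5=0 w6=0 w4=0 w3=0 w7=0 w10=0 w0=0 w2=0 clk=1 w9=0 w1=1
  Δ1: clk:1→0
  (1Δ to stable)
t=14 Δ0: w8=1 w5=0 w6=0 w4=0 w3=0 w7=0 w10=0 w0=0 w2=0 clk=0 w9=0 w1=1
  Δ1: clk:0→1
  Δ2: w8:1→0
  (2Δ to stable)
t=15 Δ0: w8=0 w5=0 w6=0 w4=0 w3=0 w7=0 w10=0 w0=0 w2=0 clk=1 w9=0 w1=1
  Δ1: w0:0→1, clk:1→0
  Δ2: w10:0→1, w2:0→1
  Δ3: w4:0→1
  (3Δ to stable)
t=16 Δ0: w8=0 w5=0 w6=0 w4=1 w3=0 w7=0 w10=1 w0=1 w2=1 clk=0 w9=0 w1=1
  Δ1: clk:0→1
  Δ2: w8:0→1, w7:0→1
  Δ3: w3:0→1
  Δ4: w5:0→1
  Δ5: w2:1→0
  Δ6: w4:1→0
  (6Δ to stable)
t=17 Δ0: w8=1 w5=1 w6=0 w4=0 w3=1 w7=1 w10=1 w0=1 w2=0 clk=1 w9=0 w1=1
  Δ1: clk:1→0
  (1Δ to stable)
t=18 Δ0: w8=1 w5=1 w6=0 w4=0 w3=1 w7=1 w10=1 w0=1 w2=0 clk=0 w9=0 w1=1
  Δ1: clk:0→1
  (1Δ to stable)
t=19 Δ0: w8=1 w5=1 w6=0 w4=0 w3=1 w7=1 w10=1 w0=1 w2=0 clk=1 w9=0 w1=1
  Δ1: w0:1→0, clk:1→0
  Δ2: w3:1→0, w10:1→0, w2:0→1
  Δ3: w5:1→0, w4:0→1
  Δ4: w10:0→1, w2:1→0
  Δ5: w4:1→0
  Δ6: w10:1→0
  (6Δ to stable)

no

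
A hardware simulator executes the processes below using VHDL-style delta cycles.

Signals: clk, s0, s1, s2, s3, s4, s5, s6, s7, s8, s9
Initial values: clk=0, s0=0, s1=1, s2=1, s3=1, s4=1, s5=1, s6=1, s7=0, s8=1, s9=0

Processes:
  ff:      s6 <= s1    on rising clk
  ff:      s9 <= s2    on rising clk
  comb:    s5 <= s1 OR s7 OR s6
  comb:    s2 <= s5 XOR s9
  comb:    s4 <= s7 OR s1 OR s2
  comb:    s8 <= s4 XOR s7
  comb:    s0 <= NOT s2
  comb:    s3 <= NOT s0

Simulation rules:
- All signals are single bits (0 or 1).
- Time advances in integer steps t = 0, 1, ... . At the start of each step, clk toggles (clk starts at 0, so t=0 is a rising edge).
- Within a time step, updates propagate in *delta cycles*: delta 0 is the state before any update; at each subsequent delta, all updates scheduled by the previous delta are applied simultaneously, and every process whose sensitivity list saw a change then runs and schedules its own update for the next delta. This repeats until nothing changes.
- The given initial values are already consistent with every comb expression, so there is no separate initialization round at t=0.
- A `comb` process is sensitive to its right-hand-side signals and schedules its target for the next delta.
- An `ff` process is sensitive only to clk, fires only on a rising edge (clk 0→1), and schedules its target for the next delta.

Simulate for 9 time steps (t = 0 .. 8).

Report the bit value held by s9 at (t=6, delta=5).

0

t=0 Δ0: s7=0 s9=0 s2=1 s6=1 s8=1 s1=1 s4=1 clk=0 s3=1 s0=0 s5=1
  Δ1: clk:0→1
  Δ2: s9:0→1
  Δ3: s2:1→0
  Δ4: s0:0→1
  Δ5: s3:1→0
  (5Δ to stable)
t=1 Δ0: s7=0 s9=1 s2=0 s6=1 s8=1 s1=1 s4=1 clk=1 s3=0 s0=1 s5=1
  Δ1: clk:1→0
  (1Δ to stable)
t=2 Δ0: s7=0 s9=1 s2=0 s6=1 s8=1 s1=1 s4=1 clk=0 s3=0 s0=1 s5=1
  Δ1: clk:0→1
  Δ2: s9:1→0
  Δ3: s2:0→1
  Δ4: s0:1→0
  Δ5: s3:0→1
  (5Δ to stable)
t=3 Δ0: s7=0 s9=0 s2=1 s6=1 s8=1 s1=1 s4=1 clk=1 s3=1 s0=0 s5=1
  Δ1: clk:1→0
  (1Δ to stable)
t=4 Δ0: s7=0 s9=0 s2=1 s6=1 s8=1 s1=1 s4=1 clk=0 s3=1 s0=0 s5=1
  Δ1: clk:0→1
  Δ2: s9:0→1
  Δ3: s2:1→0
  Δ4: s0:0→1
  Δ5: s3:1→0
  (5Δ to stable)
t=5 Δ0: s7=0 s9=1 s2=0 s6=1 s8=1 s1=1 s4=1 clk=1 s3=0 s0=1 s5=1
  Δ1: clk:1→0
  (1Δ to stable)
t=6 Δ0: s7=0 s9=1 s2=0 s6=1 s8=1 s1=1 s4=1 clk=0 s3=0 s0=1 s5=1
  Δ1: clk:0→1
  Δ2: s9:1→0
  Δ3: s2:0→1
  Δ4: s0:1→0
  Δ5: s3:0→1
  (5Δ to stable)
t=7 Δ0: s7=0 s9=0 s2=1 s6=1 s8=1 s1=1 s4=1 clk=1 s3=1 s0=0 s5=1
  Δ1: clk:1→0
  (1Δ to stable)
t=8 Δ0: s7=0 s9=0 s2=1 s6=1 s8=1 s1=1 s4=1 clk=0 s3=1 s0=0 s5=1
  Δ1: clk:0→1
  Δ2: s9:0→1
  Δ3: s2:1→0
  Δ4: s0:0→1
  Δ5: s3:1→0
  (5Δ to stable)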